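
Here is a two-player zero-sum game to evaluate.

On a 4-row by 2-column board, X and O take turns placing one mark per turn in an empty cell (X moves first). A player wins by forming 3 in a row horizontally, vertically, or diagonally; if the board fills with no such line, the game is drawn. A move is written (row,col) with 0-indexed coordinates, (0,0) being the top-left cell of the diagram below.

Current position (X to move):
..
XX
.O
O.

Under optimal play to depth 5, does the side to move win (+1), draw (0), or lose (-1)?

value(../XX/.O/O., X) = 0

ply 1, X at ../XX/.O/O. | (0,0)=+0→X./XX/.O/O.*; (0,1)=+0→.X/XX/.O/O.; (2,0)=+0→../XX/XO/O.; (3,1)=+0→../XX/.O/OX
ply 2, O at X./XX/.O/O. | (0,1)=-1→XO/XX/.O/O.; (2,0)=+0→X./XX/OO/O.*; (3,1)=-1→X./XX/.O/OO
ply 3, X at X./XX/OO/O. | (0,1)=+0→XX/XX/OO/O.*; (3,1)=+0→X./XX/OO/OX
ply 4, O at XX/XX/OO/O. | (3,1)=+0→XX/XX/OO/OO*
ply 5: XX/XX/OO/OO is terminal +0 (X); from ../XX/.O/O. depth 5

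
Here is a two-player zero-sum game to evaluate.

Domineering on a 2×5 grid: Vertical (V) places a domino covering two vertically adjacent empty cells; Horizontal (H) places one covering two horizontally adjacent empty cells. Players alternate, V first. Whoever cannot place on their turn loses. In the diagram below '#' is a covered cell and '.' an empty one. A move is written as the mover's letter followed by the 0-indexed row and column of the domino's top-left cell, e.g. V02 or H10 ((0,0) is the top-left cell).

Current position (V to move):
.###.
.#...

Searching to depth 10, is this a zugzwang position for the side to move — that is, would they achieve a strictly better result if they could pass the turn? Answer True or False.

zugzwang(.###./.#..., V) = False

ply 1, V at .###./.#... | V00=-1→####./##...; V04=+1→.####/.#..#*
ply 2, H at .####/.#..# | H12=-1→.####/.####*
ply 3, V at .####/.#### | V00=+1→#####/#####*
ply 4: #####/##### is terminal -1 (H); from .###./.#... depth 10
suppose V passes — search the same position with H to move:
pass> ply 1, H at .###./.#... | H12=-1→.###./.###.*; H13=-1→.###./.#.##
pass> ply 2, V at .###./.###. | V00=+1→####./####.*; V04=+1→.####/.####
pass> ply 3: ####./####. is terminal -1 (H); from .###./.#... depth 10
for V: play +1, pass +1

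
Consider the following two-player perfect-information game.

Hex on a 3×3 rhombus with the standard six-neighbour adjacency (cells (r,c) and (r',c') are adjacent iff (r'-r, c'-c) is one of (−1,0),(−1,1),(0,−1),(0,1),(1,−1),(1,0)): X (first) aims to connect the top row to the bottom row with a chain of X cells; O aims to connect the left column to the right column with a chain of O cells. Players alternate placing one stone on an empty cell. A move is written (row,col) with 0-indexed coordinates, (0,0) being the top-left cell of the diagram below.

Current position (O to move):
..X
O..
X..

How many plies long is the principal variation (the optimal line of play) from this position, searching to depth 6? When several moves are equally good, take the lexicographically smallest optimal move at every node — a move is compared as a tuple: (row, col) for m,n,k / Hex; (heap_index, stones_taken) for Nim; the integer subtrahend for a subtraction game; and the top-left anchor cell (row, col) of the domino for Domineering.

p1 O@[..X/O../X..]: (0,0)[O.X/O../X..]-1* (0,1)[.OX/O../X..]-1 (1,1)[..X/OO./X..]-1 (1,2)[..X/O.O/X..]-1 (2,1)[..X/O../XO.]-1 (2,2)[..X/O../X.O]-1
p2 X@[O.X/O../X..]: (0,1)[OXX/O../X..]+1* (1,1)[O.X/OX./X..]+1 (1,2)[O.X/O.X/X..]+1 (2,1)[O.X/O../XX.]+1 (2,2)[O.X/O../X.X]+1
p3 O@[OXX/O../X..]: (1,1)[OXX/OO./X..]-1* (1,2)[OXX/O.O/X..]-1 (2,1)[OXX/O../XO.]-1 (2,2)[OXX/O../X.O]-1
p4 X@[OXX/OO./X..]: (1,2)[OXX/OOX/X..]+1* (2,1)[OXX/OO./XX.]-1 (2,2)[OXX/OO./X.X]-1
p5 O@[OXX/OOX/X..]: (2,1)[OXX/OOX/XO.]-1* (2,2)[OXX/OOX/X.O]-1
p6 X@[OXX/OOX/XO.]: (2,2)[OXX/OOX/XOX]+1*
p7 O@[OXX/OOX/XOX] terminal -1; root [..X/O../X..] d6

PV length from [..X/O../X..]: 6 plies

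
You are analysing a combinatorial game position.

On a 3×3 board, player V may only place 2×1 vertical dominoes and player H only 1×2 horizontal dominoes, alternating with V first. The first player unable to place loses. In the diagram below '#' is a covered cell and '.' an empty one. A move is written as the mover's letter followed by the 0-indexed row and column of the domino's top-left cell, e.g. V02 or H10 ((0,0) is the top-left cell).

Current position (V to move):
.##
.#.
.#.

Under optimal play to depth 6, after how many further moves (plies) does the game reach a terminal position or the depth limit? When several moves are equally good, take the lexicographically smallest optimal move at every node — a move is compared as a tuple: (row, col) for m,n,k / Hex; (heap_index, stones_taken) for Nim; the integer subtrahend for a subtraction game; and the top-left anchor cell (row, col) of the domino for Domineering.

ply 1, V at .##/.#./.#. | V00=+1→###/##./.#.*; V10=+1→.##/##./##.; V12=+1→.##/.##/.##
ply 2: ###/##./.#. is terminal -1 (H); from .##/.#./.#. depth 6

PV length from [.##/.#./.#.]: 1 ply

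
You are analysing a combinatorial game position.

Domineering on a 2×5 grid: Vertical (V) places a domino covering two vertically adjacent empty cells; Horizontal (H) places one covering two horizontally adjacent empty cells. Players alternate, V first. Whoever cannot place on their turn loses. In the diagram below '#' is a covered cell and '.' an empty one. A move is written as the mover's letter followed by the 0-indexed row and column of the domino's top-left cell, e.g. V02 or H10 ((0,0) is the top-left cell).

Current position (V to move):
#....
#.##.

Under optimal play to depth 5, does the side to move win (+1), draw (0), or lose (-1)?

ply 1, V at #..../#.##. | V01=-1→##.../####.*; V04=-1→#...#/#.###
ply 2, H at ##.../####. | H02=-1→####./####.; H03=+1→##.##/####.*
ply 3: ##.##/####. is terminal -1 (V); from #..../#.##. depth 5

value(#..../#.##., V) = -1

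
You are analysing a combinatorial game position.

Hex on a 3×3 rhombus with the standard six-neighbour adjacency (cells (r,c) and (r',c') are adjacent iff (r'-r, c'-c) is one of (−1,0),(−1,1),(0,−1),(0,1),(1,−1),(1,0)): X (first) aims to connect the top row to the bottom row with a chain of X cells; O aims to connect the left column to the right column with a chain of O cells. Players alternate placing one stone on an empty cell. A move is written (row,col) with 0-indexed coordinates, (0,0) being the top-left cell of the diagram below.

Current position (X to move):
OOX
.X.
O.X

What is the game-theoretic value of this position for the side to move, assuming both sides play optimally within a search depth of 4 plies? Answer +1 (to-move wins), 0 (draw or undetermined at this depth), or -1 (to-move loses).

ply 1, X at OOX/.X./O.X | (1,0)=+1→OOX/XX./O.X*; (1,2)=+1→OOX/.XX/O.X; (2,1)=+1→OOX/.X./OXX
ply 2, O at OOX/XX./O.X | (1,2)=-1→OOX/XXO/O.X*; (2,1)=-1→OOX/XX./OOX
ply 3, X at OOX/XXO/O.X | (2,1)=+1→OOX/XXO/OXX*
ply 4: OOX/XXO/OXX is terminal -1 (O); from OOX/.X./O.X depth 4

value(OOX/.X./O.X, X) = +1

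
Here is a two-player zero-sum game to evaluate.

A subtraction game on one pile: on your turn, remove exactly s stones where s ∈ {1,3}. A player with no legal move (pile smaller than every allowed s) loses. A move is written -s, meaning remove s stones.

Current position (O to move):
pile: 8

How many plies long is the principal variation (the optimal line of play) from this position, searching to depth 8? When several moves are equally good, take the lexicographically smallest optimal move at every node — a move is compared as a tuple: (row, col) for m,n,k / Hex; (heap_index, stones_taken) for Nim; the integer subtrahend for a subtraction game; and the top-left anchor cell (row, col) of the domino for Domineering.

PV length from [8]: 8 plies

p1 O@[8]: -1[7]-1* -3[5]-1
p2 X@[7]: -1[6]+1* -3[4]+1
p3 O@[6]: -1[5]-1* -3[3]-1
p4 X@[5]: -1[4]+1* -3[2]+1
p5 O@[4]: -1[3]-1* -3[1]-1
p6 X@[3]: -1[2]+1* -3[0]+1
p7 O@[2]: -1[1]-1*
p8 X@[1]: -1[0]+1*
p9 O@[0] terminal -1; root [8] d8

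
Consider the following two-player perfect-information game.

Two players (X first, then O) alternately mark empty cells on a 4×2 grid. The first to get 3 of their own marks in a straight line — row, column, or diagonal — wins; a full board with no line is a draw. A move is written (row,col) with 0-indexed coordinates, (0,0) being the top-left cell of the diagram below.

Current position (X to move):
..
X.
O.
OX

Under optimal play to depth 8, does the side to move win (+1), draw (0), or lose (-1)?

value(../X./O./OX, X) = 0

[../X./O./OX] X move#1: (0,0):+0/X./X./O./OX*, (0,1):+0/.X/X./O./OX, (1,1):+0/../XX/O./OX, (2,1):+0/../X./OX/OX
[X./X./O./OX] O move#2: (0,1):+0/XO/X./O./OX*, (1,1):+0/X./XO/O./OX, (2,1):+0/X./X./OO/OX
[XO/X./O./OX] X move#3: (1,1):+0/XO/XX/O./OX*, (2,1):+0/XO/X./OX/OX
[XO/XX/O./OX] O move#4: (2,1):+0/XO/XX/OO/OX*
[XO/XX/OO/OX] end (terminal +0, X#5); searched ../X./O./OX to 8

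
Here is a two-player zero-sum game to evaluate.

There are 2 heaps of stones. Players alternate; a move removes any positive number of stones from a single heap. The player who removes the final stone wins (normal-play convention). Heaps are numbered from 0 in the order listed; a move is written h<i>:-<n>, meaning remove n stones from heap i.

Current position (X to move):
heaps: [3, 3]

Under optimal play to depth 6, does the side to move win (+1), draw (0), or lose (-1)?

p1 X@[(3,3)]: h0:-1[(2,3)]-1* h0:-2[(1,3)]-1 h0:-3[(0,3)]-1 h1:-1[(3,2)]-1 h1:-2[(3,1)]-1 h1:-3[(3,0)]-1
p2 O@[(2,3)]: h0:-1[(1,3)]-1 h0:-2[(0,3)]-1 h1:-1[(2,2)]+1* h1:-2[(2,1)]-1 h1:-3[(2,0)]-1
p3 X@[(2,2)]: h0:-1[(1,2)]-1* h0:-2[(0,2)]-1 h1:-1[(2,1)]-1 h1:-2[(2,0)]-1
p4 O@[(1,2)]: h0:-1[(0,2)]-1 h1:-1[(1,1)]+1* h1:-2[(1,0)]-1
p5 X@[(1,1)]: h0:-1[(0,1)]-1* h1:-1[(1,0)]-1
p6 O@[(0,1)]: h1:-1[(0,0)]+1*
p7 X@[(0,0)] terminal -1; root [(3,3)] d6

value((3,3), X) = -1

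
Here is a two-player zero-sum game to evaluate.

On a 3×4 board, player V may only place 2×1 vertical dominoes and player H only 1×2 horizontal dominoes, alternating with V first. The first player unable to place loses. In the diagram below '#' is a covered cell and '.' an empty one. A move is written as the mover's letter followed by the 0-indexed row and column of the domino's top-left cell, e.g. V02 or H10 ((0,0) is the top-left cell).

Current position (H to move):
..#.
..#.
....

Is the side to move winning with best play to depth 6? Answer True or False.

p1 H@[..#./..#./....]: H00[###./..#./....]-1 H10[..#./###./....]+1* H20[..#./..#./##..]-1 H21[..#./..#./.##.]-1 H22[..#./..#./..##]-1
p2 V@[..#./###./....]: V03[..##/####/....]-1* V13[..#./####/...#]-1
p3 H@[..##/####/....]: H00[####/####/....]+1* H20[..##/####/##..]+1 H21[..##/####/.##.]+1 H22[..##/####/..##]+1
p4 V@[####/####/....] terminal -1; root [..#./..#./....] d6

H winning at [..#./..#./....]: True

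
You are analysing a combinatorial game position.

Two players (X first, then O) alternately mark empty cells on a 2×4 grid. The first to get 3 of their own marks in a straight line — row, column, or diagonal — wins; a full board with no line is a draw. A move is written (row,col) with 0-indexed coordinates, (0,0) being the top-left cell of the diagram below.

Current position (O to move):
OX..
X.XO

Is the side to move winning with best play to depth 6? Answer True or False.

p1 O@[OX../X.XO]: (0,2)[OXO./X.XO]-1 (0,3)[OX.O/X.XO]-1 (1,1)[OX../XOXO]+0*
p2 X@[OX../XOXO]: (0,2)[OXX./XOXO]+0* (0,3)[OX.X/XOXO]+0
p3 O@[OXX./XOXO]: (0,3)[OXXO/XOXO]+0*
p4 X@[OXXO/XOXO] terminal +0; root [OX../X.XO] d6

O winning at [OX../X.XO]: False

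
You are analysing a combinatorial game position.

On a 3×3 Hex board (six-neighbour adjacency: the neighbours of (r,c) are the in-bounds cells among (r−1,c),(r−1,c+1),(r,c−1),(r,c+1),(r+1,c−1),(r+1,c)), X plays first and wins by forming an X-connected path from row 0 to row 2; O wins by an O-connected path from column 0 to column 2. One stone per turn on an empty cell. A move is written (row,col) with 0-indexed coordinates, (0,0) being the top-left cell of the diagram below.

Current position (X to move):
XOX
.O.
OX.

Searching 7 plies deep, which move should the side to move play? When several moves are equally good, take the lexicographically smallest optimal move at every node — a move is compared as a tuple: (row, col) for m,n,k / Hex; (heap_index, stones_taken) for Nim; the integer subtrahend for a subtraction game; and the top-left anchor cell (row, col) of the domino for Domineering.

X's best at [XOX/.O./OX.]: (1,2)

ply 1, X at XOX/.O./OX. | (1,0)=-1→XOX/XO./OX.; (1,2)=+1→XOX/.OX/OX.*; (2,2)=-1→XOX/.O./OXX
ply 2: XOX/.OX/OX. is terminal -1 (O); from XOX/.O./OX. depth 7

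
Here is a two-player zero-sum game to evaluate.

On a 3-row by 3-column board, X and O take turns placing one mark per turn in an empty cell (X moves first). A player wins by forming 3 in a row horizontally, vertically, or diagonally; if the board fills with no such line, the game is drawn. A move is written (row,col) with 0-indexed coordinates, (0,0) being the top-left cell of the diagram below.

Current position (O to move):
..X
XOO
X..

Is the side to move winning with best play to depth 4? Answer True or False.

[..X/XOO/X..] O move#1: (0,0):+0/O.X/XOO/X..*, (0,1):-1/.OX/XOO/X.., (2,1):-1/..X/XOO/XO., (2,2):-1/..X/XOO/X.O
[O.X/XOO/X..] X move#2: (0,1):-1/OXX/XOO/X.., (2,1):-1/O.X/XOO/XX., (2,2):+0/O.X/XOO/X.X*
[O.X/XOO/X.X] O move#3: (0,1):-1/OOX/XOO/X.X, (2,1):+0/O.X/XOO/XOX*
[O.X/XOO/XOX] X move#4: (0,1):+0/OXX/XOO/XOX*
[OXX/XOO/XOX] end (terminal +0, O#5); searched ..X/XOO/X.. to 4

O winning at [..X/XOO/X..]: False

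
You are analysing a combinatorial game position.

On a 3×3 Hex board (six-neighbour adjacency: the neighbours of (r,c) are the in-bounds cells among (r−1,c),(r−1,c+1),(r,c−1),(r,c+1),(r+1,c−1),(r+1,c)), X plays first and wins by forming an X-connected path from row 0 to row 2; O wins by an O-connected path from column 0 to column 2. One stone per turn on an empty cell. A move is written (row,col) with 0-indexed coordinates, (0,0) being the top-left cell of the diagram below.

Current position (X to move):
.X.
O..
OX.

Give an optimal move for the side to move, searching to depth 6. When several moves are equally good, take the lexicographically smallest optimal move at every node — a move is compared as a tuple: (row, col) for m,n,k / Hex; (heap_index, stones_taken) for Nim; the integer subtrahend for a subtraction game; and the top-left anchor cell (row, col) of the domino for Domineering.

X's best at [.X./O../OX.]: (0,2)

ply 1, X at .X./O../OX. | (0,0)=-1→XX./O../OX.; (0,2)=+1→.XX/O../OX.*; (1,1)=+1→.X./OX./OX.; (1,2)=+1→.X./O.X/OX.; (2,2)=-1→.X./O../OXX
ply 2, O at .XX/O../OX. | (0,0)=-1→OXX/O../OX.*; (1,1)=-1→.XX/OO./OX.; (1,2)=-1→.XX/O.O/OX.; (2,2)=-1→.XX/O../OXO
ply 3, X at OXX/O../OX. | (1,1)=+1→OXX/OX./OX.*; (1,2)=+1→OXX/O.X/OX.; (2,2)=+1→OXX/O../OXX
ply 4: OXX/OX./OX. is terminal -1 (O); from .X./O../OX. depth 6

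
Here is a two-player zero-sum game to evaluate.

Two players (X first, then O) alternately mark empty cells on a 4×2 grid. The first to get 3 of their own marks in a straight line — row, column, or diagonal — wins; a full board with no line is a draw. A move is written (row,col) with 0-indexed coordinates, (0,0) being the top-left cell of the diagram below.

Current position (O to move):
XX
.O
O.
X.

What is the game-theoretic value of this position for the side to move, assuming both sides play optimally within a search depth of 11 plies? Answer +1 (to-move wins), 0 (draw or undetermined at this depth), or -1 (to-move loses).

ply 1, O at XX/.O/O./X. | (1,0)=+0→XX/OO/O./X.*; (2,1)=+0→XX/.O/OO/X.; (3,1)=+0→XX/.O/O./XO
ply 2, X at XX/OO/O./X. | (2,1)=+0→XX/OO/OX/X.*; (3,1)=+0→XX/OO/O./XX
ply 3, O at XX/OO/OX/X. | (3,1)=+0→XX/OO/OX/XO*
ply 4: XX/OO/OX/XO is terminal +0 (X); from XX/.O/O./X. depth 11

value(XX/.O/O./X., O) = 0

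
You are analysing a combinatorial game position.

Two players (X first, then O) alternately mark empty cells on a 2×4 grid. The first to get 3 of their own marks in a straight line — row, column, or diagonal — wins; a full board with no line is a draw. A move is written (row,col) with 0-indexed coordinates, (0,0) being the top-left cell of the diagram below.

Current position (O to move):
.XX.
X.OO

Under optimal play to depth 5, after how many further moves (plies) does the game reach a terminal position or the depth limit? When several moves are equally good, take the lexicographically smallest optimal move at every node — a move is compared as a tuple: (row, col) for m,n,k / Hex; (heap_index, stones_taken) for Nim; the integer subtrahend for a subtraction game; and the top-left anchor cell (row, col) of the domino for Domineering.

PV length from [.XX./X.OO]: 1 ply

p1 O@[.XX./X.OO]: (0,0)[OXX./X.OO]-1 (0,3)[.XXO/X.OO]-1 (1,1)[.XX./XOOO]+1*
p2 X@[.XX./XOOO] terminal -1; root [.XX./X.OO] d5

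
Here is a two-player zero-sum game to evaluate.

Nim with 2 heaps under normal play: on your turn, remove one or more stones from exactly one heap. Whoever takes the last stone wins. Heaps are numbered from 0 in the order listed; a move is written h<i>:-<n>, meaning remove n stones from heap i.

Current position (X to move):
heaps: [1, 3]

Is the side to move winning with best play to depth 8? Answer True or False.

[(1,3)] X move#1: h0:-1:-1/(0,3), h1:-1:-1/(1,2), h1:-2:+1/(1,1)*, h1:-3:-1/(1,0)
[(1,1)] O move#2: h0:-1:-1/(0,1)*, h1:-1:-1/(1,0)
[(0,1)] X move#3: h1:-1:+1/(0,0)*
[(0,0)] end (terminal -1, O#4); searched (1,3) to 8

X winning at [(1,3)]: True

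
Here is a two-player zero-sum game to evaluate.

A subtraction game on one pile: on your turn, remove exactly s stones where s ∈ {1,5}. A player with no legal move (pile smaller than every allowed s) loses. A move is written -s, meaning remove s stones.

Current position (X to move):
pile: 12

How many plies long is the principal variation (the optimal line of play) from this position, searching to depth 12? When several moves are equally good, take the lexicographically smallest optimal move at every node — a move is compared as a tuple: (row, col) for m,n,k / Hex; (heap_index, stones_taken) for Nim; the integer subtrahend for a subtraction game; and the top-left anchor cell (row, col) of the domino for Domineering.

ply 1, X at 12 | -1=-1→11*; -5=-1→7
ply 2, O at 11 | -1=+1→10*; -5=+1→6
ply 3, X at 10 | -1=-1→9*; -5=-1→5
ply 4, O at 9 | -1=+1→8*; -5=+1→4
ply 5, X at 8 | -1=-1→7*; -5=-1→3
ply 6, O at 7 | -1=+1→6*; -5=+1→2
ply 7, X at 6 | -1=-1→5*; -5=-1→1
ply 8, O at 5 | -1=+1→4*; -5=+1→0
ply 9, X at 4 | -1=-1→3*
ply 10, O at 3 | -1=+1→2*
ply 11, X at 2 | -1=-1→1*
ply 12, O at 1 | -1=+1→0*
ply 13: 0 is terminal -1 (X); from 12 depth 12

PV length from [12]: 12 plies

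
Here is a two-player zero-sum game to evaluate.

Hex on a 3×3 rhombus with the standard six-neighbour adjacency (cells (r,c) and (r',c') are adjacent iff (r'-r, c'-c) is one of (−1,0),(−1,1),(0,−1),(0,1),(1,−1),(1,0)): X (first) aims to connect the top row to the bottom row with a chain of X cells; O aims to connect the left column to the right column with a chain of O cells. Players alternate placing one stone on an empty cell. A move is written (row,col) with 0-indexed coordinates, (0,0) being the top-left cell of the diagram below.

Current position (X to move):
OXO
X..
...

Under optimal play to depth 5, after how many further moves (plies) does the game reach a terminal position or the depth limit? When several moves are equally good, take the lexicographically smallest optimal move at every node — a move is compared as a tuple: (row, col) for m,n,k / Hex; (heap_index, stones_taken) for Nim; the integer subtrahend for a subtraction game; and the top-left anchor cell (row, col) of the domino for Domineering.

PV length from [OXO/X../...]: 3 plies

[OXO/X../...] X move#1: (1,1):+1/OXO/XX./...*, (1,2):+1/OXO/X.X/..., (2,0):+1/OXO/X../X.., (2,1):+1/OXO/X../.X., (2,2):+1/OXO/X../..X
[OXO/XX./...] O move#2: (1,2):-1/OXO/XXO/...*, (2,0):-1/OXO/XX./O.., (2,1):-1/OXO/XX./.O., (2,2):-1/OXO/XX./..O
[OXO/XXO/...] X move#3: (2,0):+1/OXO/XXO/X..*, (2,1):+1/OXO/XXO/.X., (2,2):+1/OXO/XXO/..X
[OXO/XXO/X..] end (terminal -1, O#4); searched OXO/X../... to 5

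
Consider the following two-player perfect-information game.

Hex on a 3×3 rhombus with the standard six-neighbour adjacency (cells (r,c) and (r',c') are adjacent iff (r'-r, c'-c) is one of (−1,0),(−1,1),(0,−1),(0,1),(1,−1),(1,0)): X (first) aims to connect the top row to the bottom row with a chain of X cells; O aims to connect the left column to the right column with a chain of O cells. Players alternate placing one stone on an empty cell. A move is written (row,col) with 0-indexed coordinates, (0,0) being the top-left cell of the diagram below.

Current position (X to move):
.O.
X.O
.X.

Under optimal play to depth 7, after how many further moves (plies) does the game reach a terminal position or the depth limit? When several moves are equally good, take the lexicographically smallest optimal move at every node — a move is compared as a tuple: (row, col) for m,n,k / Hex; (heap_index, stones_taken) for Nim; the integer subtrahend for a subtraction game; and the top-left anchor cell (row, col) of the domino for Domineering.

PV length from [.O./X.O/.X.]: 3 plies

ply 1, X at .O./X.O/.X. | (0,0)=+1→XO./X.O/.X.*; (0,2)=-1→.OX/X.O/.X.; (1,1)=+1→.O./XXO/.X.; (2,0)=-1→.O./X.O/XX.; (2,2)=-1→.O./X.O/.XX
ply 2, O at XO./X.O/.X. | (0,2)=-1→XOO/X.O/.X.*; (1,1)=-1→XO./XOO/.X.; (2,0)=-1→XO./X.O/OX.; (2,2)=-1→XO./X.O/.XO
ply 3, X at XOO/X.O/.X. | (1,1)=+1→XOO/XXO/.X.*; (2,0)=+1→XOO/X.O/XX.; (2,2)=+1→XOO/X.O/.XX
ply 4: XOO/XXO/.X. is terminal -1 (O); from .O./X.O/.X. depth 7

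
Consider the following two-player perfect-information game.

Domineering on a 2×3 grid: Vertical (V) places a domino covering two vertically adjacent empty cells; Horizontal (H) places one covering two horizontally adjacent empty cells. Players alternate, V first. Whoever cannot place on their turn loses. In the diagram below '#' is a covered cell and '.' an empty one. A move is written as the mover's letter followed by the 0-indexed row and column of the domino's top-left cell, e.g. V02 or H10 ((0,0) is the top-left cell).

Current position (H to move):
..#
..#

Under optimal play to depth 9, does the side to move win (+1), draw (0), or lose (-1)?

ply 1, H at ..#/..# | H00=+1→###/..#*; H10=+1→..#/###
ply 2: ###/..# is terminal -1 (V); from ..#/..# depth 9

value(..#/..#, H) = +1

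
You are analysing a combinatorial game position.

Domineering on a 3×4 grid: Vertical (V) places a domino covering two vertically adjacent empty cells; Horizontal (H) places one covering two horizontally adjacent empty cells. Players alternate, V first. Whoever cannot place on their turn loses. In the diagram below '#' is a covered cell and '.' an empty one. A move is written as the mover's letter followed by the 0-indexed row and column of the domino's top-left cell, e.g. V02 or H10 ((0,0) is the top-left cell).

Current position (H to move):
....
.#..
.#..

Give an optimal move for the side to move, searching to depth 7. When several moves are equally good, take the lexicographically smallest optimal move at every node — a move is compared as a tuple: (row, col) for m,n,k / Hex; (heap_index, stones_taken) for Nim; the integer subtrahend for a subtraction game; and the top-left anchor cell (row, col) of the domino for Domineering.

p1 H@[..../.#../.#..]: H00[##../.#../.#..]-1 H01[.##./.#../.#..]-1 H02[..##/.#../.#..]-1 H12[..../.###/.#..]+1* H22[..../.#../.###]-1
p2 V@[..../.###/.#..]: V00[#.../####/.#..]-1* V10[..../####/##..]-1
p3 H@[#.../####/.#..]: H01[###./####/.#..]+1* H02[#.##/####/.#..]+1 H22[#.../####/.###]+1
p4 V@[###./####/.#..] terminal -1; root [..../.#../.#..] d7

H's best at [..../.#../.#..]: H12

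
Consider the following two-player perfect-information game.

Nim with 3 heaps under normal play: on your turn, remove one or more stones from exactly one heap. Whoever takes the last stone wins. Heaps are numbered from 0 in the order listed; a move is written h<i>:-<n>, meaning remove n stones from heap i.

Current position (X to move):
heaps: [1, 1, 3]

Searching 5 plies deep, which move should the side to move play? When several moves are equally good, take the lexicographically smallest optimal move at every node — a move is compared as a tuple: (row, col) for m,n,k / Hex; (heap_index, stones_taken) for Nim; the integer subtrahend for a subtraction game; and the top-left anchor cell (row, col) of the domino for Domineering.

p1 X@[(1,1,3)]: h0:-1[(0,1,3)]-1 h1:-1[(1,0,3)]-1 h2:-1[(1,1,2)]-1 h2:-2[(1,1,1)]-1 h2:-3[(1,1,0)]+1*
p2 O@[(1,1,0)]: h0:-1[(0,1,0)]-1* h1:-1[(1,0,0)]-1
p3 X@[(0,1,0)]: h1:-1[(0,0,0)]+1*
p4 O@[(0,0,0)] terminal -1; root [(1,1,3)] d5

X's best at [(1,1,3)]: h2:-3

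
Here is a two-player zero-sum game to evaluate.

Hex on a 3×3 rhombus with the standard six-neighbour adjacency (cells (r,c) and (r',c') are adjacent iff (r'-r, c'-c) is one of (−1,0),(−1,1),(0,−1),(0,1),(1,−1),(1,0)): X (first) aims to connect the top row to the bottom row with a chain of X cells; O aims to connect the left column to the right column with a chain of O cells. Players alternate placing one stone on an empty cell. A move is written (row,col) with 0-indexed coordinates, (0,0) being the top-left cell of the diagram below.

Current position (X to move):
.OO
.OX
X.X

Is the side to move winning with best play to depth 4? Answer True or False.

X winning at [.OO/.OX/X.X]: False

ply 1, X at .OO/.OX/X.X | (0,0)=-1→XOO/.OX/X.X*; (1,0)=-1→.OO/XOX/X.X; (2,1)=-1→.OO/.OX/XXX
ply 2, O at XOO/.OX/X.X | (1,0)=+1→XOO/OOX/X.X*; (2,1)=-1→XOO/.OX/XOX
ply 3: XOO/OOX/X.X is terminal -1 (X); from .OO/.OX/X.X depth 4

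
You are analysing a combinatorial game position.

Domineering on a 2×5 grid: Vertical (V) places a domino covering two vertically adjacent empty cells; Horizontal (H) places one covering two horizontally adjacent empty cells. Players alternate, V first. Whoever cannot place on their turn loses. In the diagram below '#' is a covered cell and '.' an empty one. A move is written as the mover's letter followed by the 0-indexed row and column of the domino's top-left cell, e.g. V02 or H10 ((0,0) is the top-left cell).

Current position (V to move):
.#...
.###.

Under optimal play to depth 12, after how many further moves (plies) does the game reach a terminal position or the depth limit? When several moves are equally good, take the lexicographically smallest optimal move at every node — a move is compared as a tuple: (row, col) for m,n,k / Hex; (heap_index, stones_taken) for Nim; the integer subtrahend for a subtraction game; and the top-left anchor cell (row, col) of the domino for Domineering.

PV length from [.#.../.###.]: 3 plies

p1 V@[.#.../.###.]: V00[##.../####.]-1 V04[.#..#/.####]+1*
p2 H@[.#..#/.####]: H02[.####/.####]-1*
p3 V@[.####/.####]: V00[#####/#####]+1*
p4 H@[#####/#####] terminal -1; root [.#.../.###.] d12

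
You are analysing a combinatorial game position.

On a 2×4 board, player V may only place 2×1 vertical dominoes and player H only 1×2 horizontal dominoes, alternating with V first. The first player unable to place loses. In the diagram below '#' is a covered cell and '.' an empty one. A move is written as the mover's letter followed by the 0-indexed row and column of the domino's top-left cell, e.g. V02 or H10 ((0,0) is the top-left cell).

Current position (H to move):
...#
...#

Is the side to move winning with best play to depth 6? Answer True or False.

H winning at [...#/...#]: True

p1 H@[...#/...#]: H00[##.#/...#]+1* H01[.###/...#]+1 H10[...#/##.#]+1 H11[...#/.###]+1
p2 V@[##.#/...#]: V02[####/..##]-1*
p3 H@[####/..##]: H10[####/####]+1*
p4 V@[####/####] terminal -1; root [...#/...#] d6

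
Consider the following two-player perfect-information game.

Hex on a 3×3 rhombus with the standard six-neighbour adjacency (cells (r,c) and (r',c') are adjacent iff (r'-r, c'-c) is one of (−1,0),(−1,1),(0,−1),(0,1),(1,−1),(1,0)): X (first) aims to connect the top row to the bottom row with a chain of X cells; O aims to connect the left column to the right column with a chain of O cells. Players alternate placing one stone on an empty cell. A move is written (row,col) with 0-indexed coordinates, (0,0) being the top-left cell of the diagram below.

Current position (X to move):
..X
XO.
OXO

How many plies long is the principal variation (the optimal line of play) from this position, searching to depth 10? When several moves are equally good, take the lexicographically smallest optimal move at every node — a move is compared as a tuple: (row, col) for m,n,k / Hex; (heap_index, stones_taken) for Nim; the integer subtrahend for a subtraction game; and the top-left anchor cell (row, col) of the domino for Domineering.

[..X/XO./OXO] X move#1: (0,0):-1/X.X/XO./OXO, (0,1):-1/.XX/XO./OXO, (1,2):+1/..X/XOX/OXO*
[..X/XOX/OXO] end (terminal -1, O#2); searched ..X/XO./OXO to 10

PV length from [..X/XO./OXO]: 1 ply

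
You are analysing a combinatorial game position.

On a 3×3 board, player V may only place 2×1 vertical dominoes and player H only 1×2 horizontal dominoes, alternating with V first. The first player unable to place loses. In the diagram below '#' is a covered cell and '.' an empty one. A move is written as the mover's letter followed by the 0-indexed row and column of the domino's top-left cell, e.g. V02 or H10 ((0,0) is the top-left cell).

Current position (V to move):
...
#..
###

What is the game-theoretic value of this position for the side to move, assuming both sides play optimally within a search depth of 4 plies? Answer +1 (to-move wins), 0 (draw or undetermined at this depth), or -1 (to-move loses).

value(.../#../###, V) = +1

p1 V@[.../#../###]: V01[.#./##./###]+1* V02[..#/#.#/###]-1
p2 H@[.#./##./###] terminal -1; root [.../#../###] d4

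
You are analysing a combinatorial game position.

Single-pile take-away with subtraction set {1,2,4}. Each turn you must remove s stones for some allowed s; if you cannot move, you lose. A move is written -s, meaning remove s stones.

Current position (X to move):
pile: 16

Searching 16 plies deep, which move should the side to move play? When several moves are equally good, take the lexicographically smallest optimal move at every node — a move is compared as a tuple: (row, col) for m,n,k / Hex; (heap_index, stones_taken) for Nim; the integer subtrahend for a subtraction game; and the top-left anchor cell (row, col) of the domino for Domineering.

X's best at [16]: -1

ply 1, X at 16 | -1=+1→15*; -2=-1→14; -4=+1→12
ply 2, O at 15 | -1=-1→14*; -2=-1→13; -4=-1→11
ply 3, X at 14 | -1=-1→13; -2=+1→12*; -4=-1→10
ply 4, O at 12 | -1=-1→11*; -2=-1→10; -4=-1→8
ply 5, X at 11 | -1=-1→10; -2=+1→9*; -4=-1→7
ply 6, O at 9 | -1=-1→8*; -2=-1→7; -4=-1→5
ply 7, X at 8 | -1=-1→7; -2=+1→6*; -4=-1→4
ply 8, O at 6 | -1=-1→5*; -2=-1→4; -4=-1→2
ply 9, X at 5 | -1=-1→4; -2=+1→3*; -4=-1→1
ply 10, O at 3 | -1=-1→2*; -2=-1→1
ply 11, X at 2 | -1=-1→1; -2=+1→0*
ply 12: 0 is terminal -1 (O); from 16 depth 16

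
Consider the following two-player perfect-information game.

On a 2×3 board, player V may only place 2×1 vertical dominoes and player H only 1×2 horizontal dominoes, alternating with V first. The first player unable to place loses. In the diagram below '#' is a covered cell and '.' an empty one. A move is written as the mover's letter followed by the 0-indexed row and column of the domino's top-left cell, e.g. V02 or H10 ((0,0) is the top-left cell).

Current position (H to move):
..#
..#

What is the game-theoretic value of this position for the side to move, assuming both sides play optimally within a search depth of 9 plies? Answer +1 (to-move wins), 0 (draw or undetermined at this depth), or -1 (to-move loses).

ply 1, H at ..#/..# | H00=+1→###/..#*; H10=+1→..#/###
ply 2: ###/..# is terminal -1 (V); from ..#/..# depth 9

value(..#/..#, H) = +1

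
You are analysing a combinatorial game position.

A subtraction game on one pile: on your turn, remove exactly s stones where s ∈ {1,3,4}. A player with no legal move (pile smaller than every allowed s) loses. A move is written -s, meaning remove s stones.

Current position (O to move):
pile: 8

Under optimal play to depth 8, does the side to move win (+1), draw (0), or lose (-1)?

value(8, O) = +1

ply 1, O at 8 | -1=+1→7*; -3=-1→5; -4=-1→4
ply 2, X at 7 | -1=-1→6*; -3=-1→4; -4=-1→3
ply 3, O at 6 | -1=-1→5; -3=-1→3; -4=+1→2*
ply 4, X at 2 | -1=-1→1*
ply 5, O at 1 | -1=+1→0*
ply 6: 0 is terminal -1 (X); from 8 depth 8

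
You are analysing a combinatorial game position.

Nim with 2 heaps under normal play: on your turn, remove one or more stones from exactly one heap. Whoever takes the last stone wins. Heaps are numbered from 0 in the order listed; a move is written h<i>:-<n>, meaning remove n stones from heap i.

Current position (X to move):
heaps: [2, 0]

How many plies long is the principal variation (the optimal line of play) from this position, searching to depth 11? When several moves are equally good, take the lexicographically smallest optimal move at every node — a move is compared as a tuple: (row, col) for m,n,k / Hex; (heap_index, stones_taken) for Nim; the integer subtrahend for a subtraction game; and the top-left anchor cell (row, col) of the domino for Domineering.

ply 1, X at (2,0) | h0:-1=-1→(1,0); h0:-2=+1→(0,0)*
ply 2: (0,0) is terminal -1 (O); from (2,0) depth 11

PV length from [(2,0)]: 1 ply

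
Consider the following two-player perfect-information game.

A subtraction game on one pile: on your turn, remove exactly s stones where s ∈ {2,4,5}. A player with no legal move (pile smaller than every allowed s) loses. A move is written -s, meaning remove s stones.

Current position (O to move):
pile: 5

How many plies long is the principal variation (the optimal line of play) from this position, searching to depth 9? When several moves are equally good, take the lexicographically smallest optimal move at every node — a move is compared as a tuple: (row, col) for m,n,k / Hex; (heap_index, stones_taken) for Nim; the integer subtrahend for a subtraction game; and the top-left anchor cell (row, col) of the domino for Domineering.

ply 1, O at 5 | -2=-1→3; -4=+1→1*; -5=+1→0
ply 2: 1 is terminal -1 (X); from 5 depth 9

PV length from [5]: 1 ply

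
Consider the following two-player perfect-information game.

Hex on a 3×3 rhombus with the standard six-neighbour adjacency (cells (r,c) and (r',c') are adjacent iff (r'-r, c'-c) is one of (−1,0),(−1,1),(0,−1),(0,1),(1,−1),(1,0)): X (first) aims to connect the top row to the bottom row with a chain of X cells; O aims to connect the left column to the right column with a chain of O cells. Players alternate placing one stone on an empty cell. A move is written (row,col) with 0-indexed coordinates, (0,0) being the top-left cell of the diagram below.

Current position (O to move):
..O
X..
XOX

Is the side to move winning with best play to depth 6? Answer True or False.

p1 O@[..O/X../XOX]: (0,0)[O.O/X../XOX]-1* (0,1)[.OO/X../XOX]-1 (1,1)[..O/XO./XOX]-1 (1,2)[..O/X.O/XOX]-1
p2 X@[O.O/X../XOX]: (0,1)[OXO/X../XOX]+1* (1,1)[O.O/XX./XOX]-1 (1,2)[O.O/X.X/XOX]-1
p3 O@[OXO/X../XOX] terminal -1; root [..O/X../XOX] d6

O winning at [..O/X../XOX]: False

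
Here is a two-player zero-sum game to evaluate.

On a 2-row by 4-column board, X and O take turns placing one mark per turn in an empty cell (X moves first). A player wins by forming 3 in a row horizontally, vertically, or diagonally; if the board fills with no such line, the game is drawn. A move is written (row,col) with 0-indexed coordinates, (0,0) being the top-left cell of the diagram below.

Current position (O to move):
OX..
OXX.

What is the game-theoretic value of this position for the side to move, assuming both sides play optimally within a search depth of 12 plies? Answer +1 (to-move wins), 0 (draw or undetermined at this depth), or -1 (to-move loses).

ply 1, O at OX../OXX. | (0,2)=-1→OXO./OXX.; (0,3)=-1→OX.O/OXX.; (1,3)=+0→OX../OXXO*
ply 2, X at OX../OXXO | (0,2)=+0→OXX./OXXO*; (0,3)=+0→OX.X/OXXO
ply 3, O at OXX./OXXO | (0,3)=+0→OXXO/OXXO*
ply 4: OXXO/OXXO is terminal +0 (X); from OX../OXX. depth 12

value(OX../OXX., O) = 0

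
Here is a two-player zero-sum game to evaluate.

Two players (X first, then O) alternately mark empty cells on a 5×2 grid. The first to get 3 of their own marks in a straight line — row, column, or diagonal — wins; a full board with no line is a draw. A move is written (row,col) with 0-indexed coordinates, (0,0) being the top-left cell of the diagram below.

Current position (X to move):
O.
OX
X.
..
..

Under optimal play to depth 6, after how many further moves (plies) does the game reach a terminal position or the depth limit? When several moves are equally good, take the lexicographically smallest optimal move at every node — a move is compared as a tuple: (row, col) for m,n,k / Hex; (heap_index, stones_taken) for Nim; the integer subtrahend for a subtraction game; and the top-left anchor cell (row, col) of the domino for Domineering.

PV length from [O./OX/X./../..]: 5 plies

ply 1, X at O./OX/X./../.. | (0,1)=+0→OX/OX/X./../..; (2,1)=+1→O./OX/XX/../..*; (3,0)=+1→O./OX/X./X./..; (3,1)=+0→O./OX/X./.X/..; (4,0)=+1→O./OX/X./../X.; (4,1)=+0→O./OX/X./../.X
ply 2, O at O./OX/XX/../.. | (0,1)=-1→OO/OX/XX/../..*; (3,0)=-1→O./OX/XX/O./..; (3,1)=-1→O./OX/XX/.O/..; (4,0)=-1→O./OX/XX/../O.; (4,1)=-1→O./OX/XX/../.O
ply 3, X at OO/OX/XX/../.. | (3,0)=+1→OO/OX/XX/X./..*; (3,1)=+1→OO/OX/XX/.X/..; (4,0)=+1→OO/OX/XX/../X.; (4,1)=+0→OO/OX/XX/../.X
ply 4, O at OO/OX/XX/X./.. | (3,1)=-1→OO/OX/XX/XO/..*; (4,0)=-1→OO/OX/XX/X./O.; (4,1)=-1→OO/OX/XX/X./.O
ply 5, X at OO/OX/XX/XO/.. | (4,0)=+1→OO/OX/XX/XO/X.*; (4,1)=+0→OO/OX/XX/XO/.X
ply 6: OO/OX/XX/XO/X. is terminal -1 (O); from O./OX/X./../.. depth 6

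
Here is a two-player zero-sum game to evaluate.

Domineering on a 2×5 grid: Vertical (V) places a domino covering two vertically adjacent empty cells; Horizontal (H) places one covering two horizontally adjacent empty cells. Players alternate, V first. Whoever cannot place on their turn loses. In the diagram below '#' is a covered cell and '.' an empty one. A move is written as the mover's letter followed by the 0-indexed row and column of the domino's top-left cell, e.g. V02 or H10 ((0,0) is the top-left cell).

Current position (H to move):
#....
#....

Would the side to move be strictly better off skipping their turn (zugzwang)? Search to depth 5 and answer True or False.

p1 H@[#..../#....]: H01[###../#....]-1 H02[#.##./#....]+1* H03[#..##/#....]-1 H11[#..../###..]-1 H12[#..../#.##.]+1 H13[#..../#..##]-1
p2 V@[#.##./#....]: V01[####./##...]-1* V04[#.###/#...#]-1
p3 H@[####./##...]: H12[####./####.]-1 H13[####./##.##]+1*
p4 V@[####./##.##] terminal -1; root [#..../#....] d5
if H skipped the turn, V would face:
~ p1 V@[#..../#....]: V01[##.../##...]-1* V02[#.#../#.#..]-1 V03[#..#./#..#.]-1 V04[#...#/#...#]-1
~ p2 H@[##.../##...]: H02[####./##...]+1* H03[##.##/##...]+1 H12[##.../####.]+1 H13[##.../##.##]+1
~ p3 V@[####./##...]: V04[#####/##..#]-1*
~ p4 H@[#####/##..#]: H12[#####/#####]+1*
~ p5 V@[#####/#####] terminal -1; root [#..../#....] d5
compare (H): move=+1 vs pass=+1

zugzwang(#..../#...., H) = False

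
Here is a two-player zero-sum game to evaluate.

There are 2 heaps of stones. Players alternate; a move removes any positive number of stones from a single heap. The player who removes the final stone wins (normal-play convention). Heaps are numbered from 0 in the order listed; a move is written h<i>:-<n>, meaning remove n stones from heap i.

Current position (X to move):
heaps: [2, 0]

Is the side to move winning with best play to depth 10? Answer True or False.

ply 1, X at (2,0) | h0:-1=-1→(1,0); h0:-2=+1→(0,0)*
ply 2: (0,0) is terminal -1 (O); from (2,0) depth 10

X winning at [(2,0)]: True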